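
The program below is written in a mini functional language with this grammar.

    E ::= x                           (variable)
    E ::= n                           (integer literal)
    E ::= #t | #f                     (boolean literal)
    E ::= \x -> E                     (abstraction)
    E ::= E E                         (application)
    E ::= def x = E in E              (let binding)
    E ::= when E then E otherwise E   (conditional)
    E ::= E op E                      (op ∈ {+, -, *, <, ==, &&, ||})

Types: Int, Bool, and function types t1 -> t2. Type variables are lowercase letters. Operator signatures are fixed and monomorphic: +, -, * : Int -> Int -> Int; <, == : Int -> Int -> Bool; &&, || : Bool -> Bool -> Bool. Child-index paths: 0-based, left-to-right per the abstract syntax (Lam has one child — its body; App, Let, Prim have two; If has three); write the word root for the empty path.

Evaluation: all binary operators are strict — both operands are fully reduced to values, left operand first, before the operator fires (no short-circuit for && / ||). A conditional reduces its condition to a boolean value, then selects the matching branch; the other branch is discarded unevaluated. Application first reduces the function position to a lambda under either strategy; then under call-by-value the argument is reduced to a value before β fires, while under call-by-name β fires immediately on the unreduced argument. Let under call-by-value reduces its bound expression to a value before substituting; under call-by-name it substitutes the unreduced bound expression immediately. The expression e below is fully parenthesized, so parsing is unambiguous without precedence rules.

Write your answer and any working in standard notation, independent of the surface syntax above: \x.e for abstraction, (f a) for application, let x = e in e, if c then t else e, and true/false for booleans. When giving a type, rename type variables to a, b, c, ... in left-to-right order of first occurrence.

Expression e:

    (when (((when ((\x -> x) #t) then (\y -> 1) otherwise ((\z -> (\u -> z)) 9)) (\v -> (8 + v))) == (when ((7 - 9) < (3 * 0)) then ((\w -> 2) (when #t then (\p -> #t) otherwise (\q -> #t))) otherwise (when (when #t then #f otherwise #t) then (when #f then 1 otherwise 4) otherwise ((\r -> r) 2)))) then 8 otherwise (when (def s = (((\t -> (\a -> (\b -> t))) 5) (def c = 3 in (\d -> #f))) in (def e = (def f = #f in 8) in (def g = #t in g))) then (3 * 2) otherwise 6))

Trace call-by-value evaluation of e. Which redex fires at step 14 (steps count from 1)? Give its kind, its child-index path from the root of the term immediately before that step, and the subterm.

Answer: beta at 0.0 : ((\a.(\b.5)) (\d.false))

Derivation:
step 0: (if (((if ((\x.x) true) then (\y.1) else ((\z.(\u.z)) 9)) (\v.(8 + v))) == (if ((7 - 9) < (3 * 0)) then ((\w.2) (if true then (\p.true) else (\q.true))) else (if (if true then false else true) then (if false then 1 else 4) else ((\r.r) 2)))) then 8 else (if (let s = (((\t.(\a.(\b.t))) 5) (let c = 3 in (\d.false))) in (let e = (let f = false in 8) in (let g = true in g))) then (3 * 2) else 6))
step 1: [beta@0.0.0.0] (if (((if true then (\y.1) else ((\z.(\u.z)) 9)) (\v.(8 + v))) == (if ((7 - 9) < (3 * 0)) then ((\w.2) (if true then (\p.true) else (\q.true))) else (if (if true then false else true) then (if false then 1 else 4) else ((\r.r) 2)))) then 8 else (if (let s = (((\t.(\a.(\b.t))) 5) (let c = 3 in (\d.false))) in (let e = (let f = false in 8) in (let g = true in g))) then (3 * 2) else 6))
step 2: [if@0.0.0] (if (((\y.1) (\v.(8 + v))) == (if ((7 - 9) < (3 * 0)) then ((\w.2) (if true then (\p.true) else (\q.true))) else (if (if true then false else true) then (if false then 1 else 4) else ((\r.r) 2)))) then 8 else (if (let s = (((\t.(\a.(\b.t))) 5) (let c = 3 in (\d.false))) in (let e = (let f = false in 8) in (let g = true in g))) then (3 * 2) else 6))
step 3: [beta@0.0] (if (1 == (if ((7 - 9) < (3 * 0)) then ((\w.2) (if true then (\p.true) else (\q.true))) else (if (if true then false else true) then (if false then 1 else 4) else ((\r.r) 2)))) then 8 else (if (let s = (((\t.(\a.(\b.t))) 5) (let c = 3 in (\d.false))) in (let e = (let f = false in 8) in (let g = true in g))) then (3 * 2) else 6))
step 4: [delta@0.1.0.0] (if (1 == (if (-2 < (3 * 0)) then ((\w.2) (if true then (\p.true) else (\q.true))) else (if (if true then false else true) then (if false then 1 else 4) else ((\r.r) 2)))) then 8 else (if (let s = (((\t.(\a.(\b.t))) 5) (let c = 3 in (\d.false))) in (let e = (let f = false in 8) in (let g = true in g))) then (3 * 2) else 6))
step 5: [delta@0.1.0.1] (if (1 == (if (-2 < 0) then ((\w.2) (if true then (\p.true) else (\q.true))) else (if (if true then false else true) then (if false then 1 else 4) else ((\r.r) 2)))) then 8 else (if (let s = (((\t.(\a.(\b.t))) 5) (let c = 3 in (\d.false))) in (let e = (let f = false in 8) in (let g = true in g))) then (3 * 2) else 6))
step 6: [delta@0.1.0] (if (1 == (if true then ((\w.2) (if true then (\p.true) else (\q.true))) else (if (if true then false else true) then (if false then 1 else 4) else ((\r.r) 2)))) then 8 else (if (let s = (((\t.(\a.(\b.t))) 5) (let c = 3 in (\d.false))) in (let e = (let f = false in 8) in (let g = true in g))) then (3 * 2) else 6))
step 7: [if@0.1] (if (1 == ((\w.2) (if true then (\p.true) else (\q.true)))) then 8 else (if (let s = (((\t.(\a.(\b.t))) 5) (let c = 3 in (\d.false))) in (let e = (let f = false in 8) in (let g = true in g))) then (3 * 2) else 6))
step 8: [if@0.1.1] (if (1 == ((\w.2) (\p.true))) then 8 else (if (let s = (((\t.(\a.(\b.t))) 5) (let c = 3 in (\d.false))) in (let e = (let f = false in 8) in (let g = true in g))) then (3 * 2) else 6))
step 9: [beta@0.1] (if (1 == 2) then 8 else (if (let s = (((\t.(\a.(\b.t))) 5) (let c = 3 in (\d.false))) in (let e = (let f = false in 8) in (let g = true in g))) then (3 * 2) else 6))
step 10: [delta@0] (if false then 8 else (if (let s = (((\t.(\a.(\b.t))) 5) (let c = 3 in (\d.false))) in (let e = (let f = false in 8) in (let g = true in g))) then (3 * 2) else 6))
step 11: [if@root] (if (let s = (((\t.(\a.(\b.t))) 5) (let c = 3 in (\d.false))) in (let e = (let f = false in 8) in (let g = true in g))) then (3 * 2) else 6)
step 12: [beta@0.0.0] (if (let s = ((\a.(\b.5)) (let c = 3 in (\d.false))) in (let e = (let f = false in 8) in (let g = true in g))) then (3 * 2) else 6)
step 13: [let@0.0.1] (if (let s = ((\a.(\b.5)) (\d.false)) in (let e = (let f = false in 8) in (let g = true in g))) then (3 * 2) else 6)
step 14: [beta@0.0] (if (let s = (\b.5) in (let e = (let f = false in 8) in (let g = true in g))) then (3 * 2) else 6)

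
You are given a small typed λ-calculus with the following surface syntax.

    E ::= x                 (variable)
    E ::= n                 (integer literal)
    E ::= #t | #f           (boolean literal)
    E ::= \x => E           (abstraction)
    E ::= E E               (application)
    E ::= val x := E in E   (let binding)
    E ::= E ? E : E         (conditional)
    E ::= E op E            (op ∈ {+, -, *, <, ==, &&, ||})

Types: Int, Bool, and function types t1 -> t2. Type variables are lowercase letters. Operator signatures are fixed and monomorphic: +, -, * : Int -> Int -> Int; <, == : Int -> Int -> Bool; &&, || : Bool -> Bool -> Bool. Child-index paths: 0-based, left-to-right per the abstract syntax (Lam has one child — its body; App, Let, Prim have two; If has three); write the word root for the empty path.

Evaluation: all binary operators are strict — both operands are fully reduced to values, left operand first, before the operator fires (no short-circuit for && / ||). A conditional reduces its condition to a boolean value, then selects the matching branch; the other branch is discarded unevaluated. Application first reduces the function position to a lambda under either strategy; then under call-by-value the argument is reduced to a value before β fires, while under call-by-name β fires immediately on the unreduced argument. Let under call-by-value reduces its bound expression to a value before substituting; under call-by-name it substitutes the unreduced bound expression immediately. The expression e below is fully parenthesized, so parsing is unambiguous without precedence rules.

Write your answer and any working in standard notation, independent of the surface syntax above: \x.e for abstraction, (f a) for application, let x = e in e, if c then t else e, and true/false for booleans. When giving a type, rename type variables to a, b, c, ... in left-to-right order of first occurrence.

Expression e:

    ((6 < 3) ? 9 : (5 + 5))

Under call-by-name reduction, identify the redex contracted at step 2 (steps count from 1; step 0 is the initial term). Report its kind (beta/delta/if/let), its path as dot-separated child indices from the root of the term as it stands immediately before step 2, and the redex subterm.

Answer: if at root : (if false then 9 else (5 + 5))

Trace:
step 0: (if (6 < 3) then 9 else (5 + 5))
step 1: [delta@0] (if false then 9 else (5 + 5))
step 2: [if@root] (5 + 5)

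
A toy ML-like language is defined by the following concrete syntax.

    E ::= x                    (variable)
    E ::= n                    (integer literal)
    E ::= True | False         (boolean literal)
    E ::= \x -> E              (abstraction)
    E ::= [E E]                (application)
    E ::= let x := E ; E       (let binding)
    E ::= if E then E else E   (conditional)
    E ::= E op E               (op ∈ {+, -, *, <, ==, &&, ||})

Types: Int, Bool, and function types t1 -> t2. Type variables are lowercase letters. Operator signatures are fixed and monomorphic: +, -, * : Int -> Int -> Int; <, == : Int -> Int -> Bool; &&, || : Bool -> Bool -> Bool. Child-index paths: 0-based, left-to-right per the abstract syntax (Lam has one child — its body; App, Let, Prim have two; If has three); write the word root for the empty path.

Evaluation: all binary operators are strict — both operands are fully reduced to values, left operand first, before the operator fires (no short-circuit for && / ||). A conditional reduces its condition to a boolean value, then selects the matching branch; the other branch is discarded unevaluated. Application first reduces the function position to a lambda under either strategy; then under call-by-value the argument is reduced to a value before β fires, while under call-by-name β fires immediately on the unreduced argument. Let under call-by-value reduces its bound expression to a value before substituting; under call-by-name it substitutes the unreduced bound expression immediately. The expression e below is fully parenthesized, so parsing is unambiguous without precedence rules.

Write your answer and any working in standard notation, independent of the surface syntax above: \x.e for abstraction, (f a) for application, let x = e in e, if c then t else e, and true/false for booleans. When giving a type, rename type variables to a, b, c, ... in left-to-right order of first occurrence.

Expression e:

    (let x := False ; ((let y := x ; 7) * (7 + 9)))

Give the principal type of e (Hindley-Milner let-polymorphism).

Answer: Int

Working:
let x : Bool
x : Bool
let y : Bool
  unify Int ~ Int
  unify Int ~ Int
  unify Int ~ Int
  unify Int ~ Int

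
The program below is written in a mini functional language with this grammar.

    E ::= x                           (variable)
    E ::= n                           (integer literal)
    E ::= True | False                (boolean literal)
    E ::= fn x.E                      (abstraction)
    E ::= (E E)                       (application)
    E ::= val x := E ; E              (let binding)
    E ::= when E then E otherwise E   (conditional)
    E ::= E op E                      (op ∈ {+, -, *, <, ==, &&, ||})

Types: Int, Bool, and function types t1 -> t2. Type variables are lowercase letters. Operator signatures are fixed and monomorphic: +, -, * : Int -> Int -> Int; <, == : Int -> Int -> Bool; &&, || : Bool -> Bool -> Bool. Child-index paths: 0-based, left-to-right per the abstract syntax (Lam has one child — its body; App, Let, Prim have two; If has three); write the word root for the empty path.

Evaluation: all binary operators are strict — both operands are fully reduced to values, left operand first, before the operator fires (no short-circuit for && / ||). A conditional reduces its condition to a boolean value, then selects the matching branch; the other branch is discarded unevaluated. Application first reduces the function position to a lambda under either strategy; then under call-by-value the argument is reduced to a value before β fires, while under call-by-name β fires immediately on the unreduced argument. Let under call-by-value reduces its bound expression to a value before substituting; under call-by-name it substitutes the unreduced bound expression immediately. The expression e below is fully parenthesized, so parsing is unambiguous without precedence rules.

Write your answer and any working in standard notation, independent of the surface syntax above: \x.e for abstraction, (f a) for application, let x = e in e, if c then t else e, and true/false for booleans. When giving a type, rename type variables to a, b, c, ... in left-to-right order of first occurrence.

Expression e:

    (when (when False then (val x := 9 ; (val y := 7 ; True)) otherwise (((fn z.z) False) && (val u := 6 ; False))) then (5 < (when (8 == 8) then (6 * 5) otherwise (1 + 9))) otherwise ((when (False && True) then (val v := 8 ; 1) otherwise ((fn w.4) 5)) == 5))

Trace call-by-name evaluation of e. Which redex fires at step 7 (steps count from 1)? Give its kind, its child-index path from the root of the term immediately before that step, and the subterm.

Answer: if at 0 : (if false then (let v = 8 in 1) else ((\w.4) 5))

Working:
step 0: (if (if false then (let x = 9 in (let y = 7 in true)) else (((\z.z) false) && (let u = 6 in false))) then (5 < (if (8 == 8) then (6 * 5) else (1 + 9))) else ((if (false && true) then (let v = 8 in 1) else ((\w.4) 5)) == 5))
step 1: [if@0] (if (((\z.z) false) && (let u = 6 in false)) then (5 < (if (8 == 8) then (6 * 5) else (1 + 9))) else ((if (false && true) then (let v = 8 in 1) else ((\w.4) 5)) == 5))
step 2: [beta@0.0] (if (false && (let u = 6 in false)) then (5 < (if (8 == 8) then (6 * 5) else (1 + 9))) else ((if (false && true) then (let v = 8 in 1) else ((\w.4) 5)) == 5))
step 3: [let@0.1] (if (false && false) then (5 < (if (8 == 8) then (6 * 5) else (1 + 9))) else ((if (false && true) then (let v = 8 in 1) else ((\w.4) 5)) == 5))
step 4: [delta@0] (if false then (5 < (if (8 == 8) then (6 * 5) else (1 + 9))) else ((if (false && true) then (let v = 8 in 1) else ((\w.4) 5)) == 5))
step 5: [if@root] ((if (false && true) then (let v = 8 in 1) else ((\w.4) 5)) == 5)
step 6: [delta@0.0] ((if false then (let v = 8 in 1) else ((\w.4) 5)) == 5)
step 7: [if@0] (((\w.4) 5) == 5)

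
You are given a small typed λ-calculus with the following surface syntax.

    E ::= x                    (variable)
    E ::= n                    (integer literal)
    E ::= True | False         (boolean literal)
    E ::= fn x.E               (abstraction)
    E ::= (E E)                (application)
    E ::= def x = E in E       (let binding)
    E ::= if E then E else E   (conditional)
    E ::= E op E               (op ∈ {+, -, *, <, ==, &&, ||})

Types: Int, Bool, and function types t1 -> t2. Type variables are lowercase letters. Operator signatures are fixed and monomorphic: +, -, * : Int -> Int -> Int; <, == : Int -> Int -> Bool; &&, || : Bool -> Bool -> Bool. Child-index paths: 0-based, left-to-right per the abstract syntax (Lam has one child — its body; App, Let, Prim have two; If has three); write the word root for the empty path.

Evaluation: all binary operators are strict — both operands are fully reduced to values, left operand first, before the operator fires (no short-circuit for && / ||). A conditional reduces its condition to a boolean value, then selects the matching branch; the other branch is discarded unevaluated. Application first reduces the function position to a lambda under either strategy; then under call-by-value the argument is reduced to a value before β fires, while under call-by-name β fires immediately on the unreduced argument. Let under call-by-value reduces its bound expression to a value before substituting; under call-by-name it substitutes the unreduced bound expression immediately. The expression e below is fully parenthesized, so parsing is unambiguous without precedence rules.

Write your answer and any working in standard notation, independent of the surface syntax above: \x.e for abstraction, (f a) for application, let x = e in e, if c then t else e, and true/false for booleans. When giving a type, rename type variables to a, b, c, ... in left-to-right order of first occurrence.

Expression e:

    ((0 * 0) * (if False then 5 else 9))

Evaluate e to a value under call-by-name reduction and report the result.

Trace:
step 0: ((0 * 0) * (if false then 5 else 9))
step 1: [delta@0] (0 * (if false then 5 else 9))
step 2: [if@1] (0 * 9)
step 3: [delta@root] 0

Answer: 0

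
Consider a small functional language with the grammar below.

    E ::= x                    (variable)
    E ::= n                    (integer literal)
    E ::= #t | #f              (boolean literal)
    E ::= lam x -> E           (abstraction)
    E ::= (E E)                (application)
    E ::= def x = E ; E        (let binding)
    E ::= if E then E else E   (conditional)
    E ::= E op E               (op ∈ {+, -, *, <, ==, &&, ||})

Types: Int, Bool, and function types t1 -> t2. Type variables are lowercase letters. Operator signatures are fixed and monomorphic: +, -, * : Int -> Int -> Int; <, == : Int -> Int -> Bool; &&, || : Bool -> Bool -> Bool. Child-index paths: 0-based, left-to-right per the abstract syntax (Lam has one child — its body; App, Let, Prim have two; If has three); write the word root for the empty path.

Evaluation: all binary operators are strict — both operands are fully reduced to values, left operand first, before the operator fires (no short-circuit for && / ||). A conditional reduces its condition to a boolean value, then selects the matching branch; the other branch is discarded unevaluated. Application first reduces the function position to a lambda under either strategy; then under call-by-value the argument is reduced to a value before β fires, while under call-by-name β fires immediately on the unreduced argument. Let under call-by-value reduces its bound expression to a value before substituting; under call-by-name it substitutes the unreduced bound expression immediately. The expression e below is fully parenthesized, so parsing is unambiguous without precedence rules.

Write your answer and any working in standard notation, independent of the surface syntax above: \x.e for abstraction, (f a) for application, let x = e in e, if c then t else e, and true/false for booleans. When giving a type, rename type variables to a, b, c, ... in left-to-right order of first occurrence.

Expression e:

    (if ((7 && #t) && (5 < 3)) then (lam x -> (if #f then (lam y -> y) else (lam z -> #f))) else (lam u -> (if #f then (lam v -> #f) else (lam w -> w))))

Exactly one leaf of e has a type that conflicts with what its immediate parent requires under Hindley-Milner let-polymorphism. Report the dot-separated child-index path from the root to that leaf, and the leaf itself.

Working:
  unify Int ~ Bool
  FAIL: mismatch Int ~ Bool

Answer: 0.0.0 : 7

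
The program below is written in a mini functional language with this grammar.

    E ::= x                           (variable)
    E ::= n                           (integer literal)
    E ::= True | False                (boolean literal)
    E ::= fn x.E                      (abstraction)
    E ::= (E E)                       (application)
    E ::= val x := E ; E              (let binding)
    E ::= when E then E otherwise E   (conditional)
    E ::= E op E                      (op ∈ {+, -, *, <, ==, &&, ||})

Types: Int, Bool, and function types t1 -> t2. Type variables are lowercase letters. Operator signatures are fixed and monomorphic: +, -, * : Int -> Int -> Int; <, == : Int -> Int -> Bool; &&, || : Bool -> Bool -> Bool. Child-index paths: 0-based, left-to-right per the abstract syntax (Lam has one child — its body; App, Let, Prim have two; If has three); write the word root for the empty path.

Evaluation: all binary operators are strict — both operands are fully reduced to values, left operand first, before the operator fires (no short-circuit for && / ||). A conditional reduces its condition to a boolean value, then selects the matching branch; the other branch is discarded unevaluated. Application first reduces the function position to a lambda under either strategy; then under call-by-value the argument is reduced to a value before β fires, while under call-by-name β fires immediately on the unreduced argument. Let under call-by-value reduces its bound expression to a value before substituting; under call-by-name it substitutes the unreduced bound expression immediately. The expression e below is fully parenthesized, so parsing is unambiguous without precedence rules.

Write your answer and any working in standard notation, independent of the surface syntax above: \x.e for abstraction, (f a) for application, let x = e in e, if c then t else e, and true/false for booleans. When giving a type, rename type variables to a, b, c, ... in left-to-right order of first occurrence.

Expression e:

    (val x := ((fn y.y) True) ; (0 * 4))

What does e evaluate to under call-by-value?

Answer: 0

Derivation:
step 0: (let x = ((\y.y) true) in (0 * 4))
step 1: [beta@0] (let x = true in (0 * 4))
step 2: [let@root] (0 * 4)
step 3: [delta@root] 0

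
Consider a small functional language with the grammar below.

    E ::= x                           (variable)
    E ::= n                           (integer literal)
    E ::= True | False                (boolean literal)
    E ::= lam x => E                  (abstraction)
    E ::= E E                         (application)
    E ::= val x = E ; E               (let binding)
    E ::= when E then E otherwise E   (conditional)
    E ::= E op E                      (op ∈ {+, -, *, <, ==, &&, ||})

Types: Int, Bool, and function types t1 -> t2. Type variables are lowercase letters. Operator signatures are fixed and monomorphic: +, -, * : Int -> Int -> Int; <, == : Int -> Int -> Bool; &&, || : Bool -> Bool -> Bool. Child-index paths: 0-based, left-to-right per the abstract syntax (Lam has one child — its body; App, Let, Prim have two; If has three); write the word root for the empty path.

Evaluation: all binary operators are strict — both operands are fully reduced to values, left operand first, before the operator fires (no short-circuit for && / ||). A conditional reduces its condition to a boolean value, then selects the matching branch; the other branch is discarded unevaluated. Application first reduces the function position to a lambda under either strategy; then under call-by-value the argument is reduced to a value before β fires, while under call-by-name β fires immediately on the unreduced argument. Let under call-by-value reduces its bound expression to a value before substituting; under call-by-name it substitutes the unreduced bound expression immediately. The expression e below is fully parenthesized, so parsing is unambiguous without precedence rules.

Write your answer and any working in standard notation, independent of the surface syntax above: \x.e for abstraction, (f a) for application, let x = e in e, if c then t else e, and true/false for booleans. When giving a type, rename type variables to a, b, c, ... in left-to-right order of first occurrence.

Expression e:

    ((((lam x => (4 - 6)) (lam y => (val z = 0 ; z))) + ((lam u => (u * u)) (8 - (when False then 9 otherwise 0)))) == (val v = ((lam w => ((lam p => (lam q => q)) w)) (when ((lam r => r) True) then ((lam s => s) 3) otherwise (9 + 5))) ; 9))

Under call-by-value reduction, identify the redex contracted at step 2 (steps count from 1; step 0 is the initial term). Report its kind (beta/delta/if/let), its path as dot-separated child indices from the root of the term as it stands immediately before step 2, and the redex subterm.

Derivation:
step 0: ((((\x.(4 - 6)) (\y.(let z = 0 in z))) + ((\u.(u * u)) (8 - (if false then 9 else 0)))) == (let v = ((\w.((\p.(\q.q)) w)) (if ((\r.r) true) then ((\s.s) 3) else (9 + 5))) in 9))
step 1: [beta@0.0] (((4 - 6) + ((\u.(u * u)) (8 - (if false then 9 else 0)))) == (let v = ((\w.((\p.(\q.q)) w)) (if ((\r.r) true) then ((\s.s) 3) else (9 + 5))) in 9))
step 2: [delta@0.0] ((-2 + ((\u.(u * u)) (8 - (if false then 9 else 0)))) == (let v = ((\w.((\p.(\q.q)) w)) (if ((\r.r) true) then ((\s.s) 3) else (9 + 5))) in 9))

Answer: delta at 0.0 : (4 - 6)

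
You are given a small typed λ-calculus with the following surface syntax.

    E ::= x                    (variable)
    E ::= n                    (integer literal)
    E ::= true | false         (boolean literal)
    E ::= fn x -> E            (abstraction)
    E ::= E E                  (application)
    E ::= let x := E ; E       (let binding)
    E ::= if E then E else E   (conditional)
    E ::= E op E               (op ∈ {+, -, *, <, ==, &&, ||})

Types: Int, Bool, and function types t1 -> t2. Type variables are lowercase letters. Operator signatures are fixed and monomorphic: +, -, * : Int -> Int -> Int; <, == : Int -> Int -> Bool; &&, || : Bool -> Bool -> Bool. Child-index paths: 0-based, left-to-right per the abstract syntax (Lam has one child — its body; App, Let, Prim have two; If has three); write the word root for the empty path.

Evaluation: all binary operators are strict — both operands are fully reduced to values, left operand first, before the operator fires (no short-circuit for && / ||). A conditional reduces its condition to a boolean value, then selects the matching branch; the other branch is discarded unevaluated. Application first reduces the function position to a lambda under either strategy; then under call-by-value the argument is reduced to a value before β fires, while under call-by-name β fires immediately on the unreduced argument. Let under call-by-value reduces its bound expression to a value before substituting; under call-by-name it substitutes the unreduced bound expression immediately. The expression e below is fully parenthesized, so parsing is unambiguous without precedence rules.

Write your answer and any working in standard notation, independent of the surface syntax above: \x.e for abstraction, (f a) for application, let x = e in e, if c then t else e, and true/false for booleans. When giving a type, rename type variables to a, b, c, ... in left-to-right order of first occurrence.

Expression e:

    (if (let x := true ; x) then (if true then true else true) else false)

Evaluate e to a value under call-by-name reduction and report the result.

Derivation:
step 0: (if (let x = true in x) then (if true then true else true) else false)
step 1: [let@0] (if true then (if true then true else true) else false)
step 2: [if@root] (if true then true else true)
step 3: [if@root] true

Answer: true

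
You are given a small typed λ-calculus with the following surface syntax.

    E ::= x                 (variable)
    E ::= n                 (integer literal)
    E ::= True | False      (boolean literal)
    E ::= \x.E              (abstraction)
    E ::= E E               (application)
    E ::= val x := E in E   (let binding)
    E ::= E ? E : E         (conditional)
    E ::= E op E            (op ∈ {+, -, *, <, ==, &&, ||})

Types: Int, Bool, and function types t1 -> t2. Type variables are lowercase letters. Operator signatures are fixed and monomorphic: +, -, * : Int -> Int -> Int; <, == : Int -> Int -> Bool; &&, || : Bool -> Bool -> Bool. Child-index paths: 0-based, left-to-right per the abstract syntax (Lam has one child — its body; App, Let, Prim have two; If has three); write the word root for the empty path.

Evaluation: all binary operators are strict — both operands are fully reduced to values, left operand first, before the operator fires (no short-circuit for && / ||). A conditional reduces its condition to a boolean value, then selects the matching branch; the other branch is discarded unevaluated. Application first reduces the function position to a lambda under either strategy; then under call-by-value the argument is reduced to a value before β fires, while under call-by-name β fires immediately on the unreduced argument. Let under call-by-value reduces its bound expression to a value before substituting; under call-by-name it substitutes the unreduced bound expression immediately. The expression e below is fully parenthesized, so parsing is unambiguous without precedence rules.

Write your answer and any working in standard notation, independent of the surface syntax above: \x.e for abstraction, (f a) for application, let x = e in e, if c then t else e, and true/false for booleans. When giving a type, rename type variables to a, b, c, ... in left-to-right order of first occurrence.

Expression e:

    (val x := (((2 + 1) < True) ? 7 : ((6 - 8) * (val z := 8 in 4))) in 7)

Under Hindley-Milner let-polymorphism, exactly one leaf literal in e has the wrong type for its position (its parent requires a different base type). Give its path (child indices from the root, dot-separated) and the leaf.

Trace:
  unify Int ~ Int
  unify Int ~ Int
  unify Int ~ Int
  unify Bool ~ Int
  FAIL: mismatch Bool ~ Int

Answer: 0.0.1 : true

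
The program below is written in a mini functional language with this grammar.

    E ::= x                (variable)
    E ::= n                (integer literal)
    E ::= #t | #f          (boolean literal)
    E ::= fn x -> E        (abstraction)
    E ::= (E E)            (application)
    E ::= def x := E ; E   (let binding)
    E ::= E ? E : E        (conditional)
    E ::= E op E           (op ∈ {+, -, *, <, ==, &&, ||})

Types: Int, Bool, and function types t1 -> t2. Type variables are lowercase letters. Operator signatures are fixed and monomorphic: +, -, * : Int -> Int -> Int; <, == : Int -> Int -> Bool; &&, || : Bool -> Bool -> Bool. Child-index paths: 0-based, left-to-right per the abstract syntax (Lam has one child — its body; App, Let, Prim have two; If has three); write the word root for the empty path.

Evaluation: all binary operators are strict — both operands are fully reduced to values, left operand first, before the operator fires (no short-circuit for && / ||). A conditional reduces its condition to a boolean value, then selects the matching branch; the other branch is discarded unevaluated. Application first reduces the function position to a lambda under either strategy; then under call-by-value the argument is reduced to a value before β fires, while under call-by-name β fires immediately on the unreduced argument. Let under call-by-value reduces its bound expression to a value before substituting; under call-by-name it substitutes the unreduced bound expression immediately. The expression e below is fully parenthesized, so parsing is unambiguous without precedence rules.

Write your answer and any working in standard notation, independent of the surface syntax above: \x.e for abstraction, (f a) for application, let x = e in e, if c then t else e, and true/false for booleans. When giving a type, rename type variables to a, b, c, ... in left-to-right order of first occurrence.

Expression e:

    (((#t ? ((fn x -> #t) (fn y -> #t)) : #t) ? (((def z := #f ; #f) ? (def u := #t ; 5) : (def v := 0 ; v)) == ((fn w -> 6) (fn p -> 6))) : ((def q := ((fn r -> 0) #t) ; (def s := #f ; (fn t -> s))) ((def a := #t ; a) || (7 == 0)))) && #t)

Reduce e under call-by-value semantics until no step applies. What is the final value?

Answer: false

Working:
step 0: ((if (if true then ((\x.true) (\y.true)) else true) then ((if (let z = false in false) then (let u = true in 5) else (let v = 0 in v)) == ((\w.6) (\p.6))) else ((let q = ((\r.0) true) in (let s = false in (\t.s))) ((let a = true in a) || (7 == 0)))) && true)
step 1: [if@0.0] ((if ((\x.true) (\y.true)) then ((if (let z = false in false) then (let u = true in 5) else (let v = 0 in v)) == ((\w.6) (\p.6))) else ((let q = ((\r.0) true) in (let s = false in (\t.s))) ((let a = true in a) || (7 == 0)))) && true)
step 2: [beta@0.0] ((if true then ((if (let z = false in false) then (let u = true in 5) else (let v = 0 in v)) == ((\w.6) (\p.6))) else ((let q = ((\r.0) true) in (let s = false in (\t.s))) ((let a = true in a) || (7 == 0)))) && true)
step 3: [if@0] (((if (let z = false in false) then (let u = true in 5) else (let v = 0 in v)) == ((\w.6) (\p.6))) && true)
step 4: [let@0.0.0] (((if false then (let u = true in 5) else (let v = 0 in v)) == ((\w.6) (\p.6))) && true)
step 5: [if@0.0] (((let v = 0 in v) == ((\w.6) (\p.6))) && true)
step 6: [let@0.0] ((0 == ((\w.6) (\p.6))) && true)
step 7: [beta@0.1] ((0 == 6) && true)
step 8: [delta@0] (false && true)
step 9: [delta@root] false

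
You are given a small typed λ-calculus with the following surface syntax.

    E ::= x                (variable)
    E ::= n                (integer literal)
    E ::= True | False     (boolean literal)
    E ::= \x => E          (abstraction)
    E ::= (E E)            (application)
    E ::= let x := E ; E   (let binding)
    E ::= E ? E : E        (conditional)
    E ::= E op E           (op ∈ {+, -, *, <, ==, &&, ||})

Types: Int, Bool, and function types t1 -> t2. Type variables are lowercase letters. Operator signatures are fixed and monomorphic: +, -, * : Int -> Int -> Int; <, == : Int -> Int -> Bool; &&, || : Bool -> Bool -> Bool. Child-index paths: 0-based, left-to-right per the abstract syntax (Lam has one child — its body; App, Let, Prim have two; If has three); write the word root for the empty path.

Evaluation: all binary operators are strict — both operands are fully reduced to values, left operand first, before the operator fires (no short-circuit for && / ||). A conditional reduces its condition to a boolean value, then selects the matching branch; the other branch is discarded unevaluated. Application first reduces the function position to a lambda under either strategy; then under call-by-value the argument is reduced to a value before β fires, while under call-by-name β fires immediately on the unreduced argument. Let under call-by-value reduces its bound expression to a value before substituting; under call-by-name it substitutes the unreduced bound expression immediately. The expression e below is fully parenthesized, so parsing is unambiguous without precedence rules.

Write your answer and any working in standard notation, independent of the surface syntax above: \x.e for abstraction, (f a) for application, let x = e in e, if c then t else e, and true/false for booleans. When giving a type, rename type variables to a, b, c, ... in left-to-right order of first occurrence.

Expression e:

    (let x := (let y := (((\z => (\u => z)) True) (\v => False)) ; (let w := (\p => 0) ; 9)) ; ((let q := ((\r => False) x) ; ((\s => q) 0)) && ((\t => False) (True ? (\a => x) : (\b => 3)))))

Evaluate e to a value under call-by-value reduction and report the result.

Working:
step 0: (let x = (let y = (((\z.(\u.z)) true) (\v.false)) in (let w = (\p.0) in 9)) in ((let q = ((\r.false) x) in ((\s.q) 0)) && ((\t.false) (if true then (\a.x) else (\b.3)))))
step 1: [beta@0.0.0] (let x = (let y = ((\u.true) (\v.false)) in (let w = (\p.0) in 9)) in ((let q = ((\r.false) x) in ((\s.q) 0)) && ((\t.false) (if true then (\a.x) else (\b.3)))))
step 2: [beta@0.0] (let x = (let y = true in (let w = (\p.0) in 9)) in ((let q = ((\r.false) x) in ((\s.q) 0)) && ((\t.false) (if true then (\a.x) else (\b.3)))))
step 3: [let@0] (let x = (let w = (\p.0) in 9) in ((let q = ((\r.false) x) in ((\s.q) 0)) && ((\t.false) (if true then (\a.x) else (\b.3)))))
step 4: [let@0] (let x = 9 in ((let q = ((\r.false) x) in ((\s.q) 0)) && ((\t.false) (if true then (\a.x) else (\b.3)))))
step 5: [let@root] ((let q = ((\r.false) 9) in ((\s.q) 0)) && ((\t.false) (if true then (\a.9) else (\b.3))))
step 6: [beta@0.0] ((let q = false in ((\s.q) 0)) && ((\t.false) (if true then (\a.9) else (\b.3))))
step 7: [let@0] (((\s.false) 0) && ((\t.false) (if true then (\a.9) else (\b.3))))
step 8: [beta@0] (false && ((\t.false) (if true then (\a.9) else (\b.3))))
step 9: [if@1.1] (false && ((\t.false) (\a.9)))
step 10: [beta@1] (false && false)
step 11: [delta@root] false

Answer: false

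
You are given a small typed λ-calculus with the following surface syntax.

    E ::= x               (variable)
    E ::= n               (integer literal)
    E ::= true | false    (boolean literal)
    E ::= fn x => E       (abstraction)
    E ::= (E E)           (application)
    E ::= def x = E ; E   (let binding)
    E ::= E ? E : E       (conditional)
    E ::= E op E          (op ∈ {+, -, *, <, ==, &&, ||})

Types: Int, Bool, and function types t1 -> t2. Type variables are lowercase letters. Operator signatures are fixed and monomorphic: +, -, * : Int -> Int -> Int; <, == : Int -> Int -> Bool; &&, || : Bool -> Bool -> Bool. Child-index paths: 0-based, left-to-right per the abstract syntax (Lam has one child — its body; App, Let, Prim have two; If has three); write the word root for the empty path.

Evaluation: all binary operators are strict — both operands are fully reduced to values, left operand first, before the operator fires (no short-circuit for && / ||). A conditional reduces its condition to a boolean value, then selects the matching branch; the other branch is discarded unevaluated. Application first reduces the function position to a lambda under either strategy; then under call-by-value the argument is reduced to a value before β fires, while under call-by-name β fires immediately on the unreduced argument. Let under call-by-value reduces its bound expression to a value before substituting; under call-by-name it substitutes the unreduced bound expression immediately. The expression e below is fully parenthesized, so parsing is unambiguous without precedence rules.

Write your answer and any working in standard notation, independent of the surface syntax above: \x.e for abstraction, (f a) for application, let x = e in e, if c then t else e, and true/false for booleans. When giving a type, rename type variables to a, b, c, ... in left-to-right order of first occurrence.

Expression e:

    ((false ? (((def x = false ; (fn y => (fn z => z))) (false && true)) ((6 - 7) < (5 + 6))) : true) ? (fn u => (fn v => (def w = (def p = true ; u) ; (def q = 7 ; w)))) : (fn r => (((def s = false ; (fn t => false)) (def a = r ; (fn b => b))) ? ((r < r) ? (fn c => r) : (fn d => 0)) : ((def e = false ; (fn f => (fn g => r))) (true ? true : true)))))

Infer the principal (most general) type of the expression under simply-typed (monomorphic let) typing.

Answer: Int -> a -> Int

Derivation:
  unify Bool ~ Bool
let x : Bool
z : b
\z._ : b -> b
\y._ : a -> b -> b
  unify Bool ~ Bool
  unify Bool ~ Bool
  unify a -> b -> b ~ Bool -> c
  unify a ~ Bool
  unify b -> b ~ c
_ _ : b -> b
  unify Int ~ Int
  unify Int ~ Int
  unify Int ~ Int
  unify Int ~ Int
  unify Int ~ Int
  unify Int ~ Int
  unify b -> b ~ Bool -> d
  unify b ~ Bool
  unify Bool ~ d
_ _ : Bool
  unify Bool ~ Bool
  unify Bool ~ Bool
let p : Bool
u : e
let w : e
let q : Int
w : e
\v._ : f -> e
\u._ : e -> f -> e
let s : Bool
\t._ : h -> Bool
r : g
let a : g
b : i
\b._ : i -> i
  unify h -> Bool ~ (i -> i) -> j
  unify h ~ i -> i
  unify Bool ~ j
_ _ : Bool
  unify Bool ~ Bool
r : g
  unify g ~ Int
r : Int
  unify Int ~ Int
  unify Bool ~ Bool
r : Int
\c._ : k -> Int
\d._ : l -> Int
  unify k -> Int ~ l -> Int
  unify k ~ l
  unify Int ~ Int
let e : Bool
r : Int
\g._ : n -> Int
\f._ : m -> n -> Int
  unify Bool ~ Bool
  unify Bool ~ Bool
  unify m -> n -> Int ~ Bool -> o
  unify m ~ Bool
  unify n -> Int ~ o
_ _ : n -> Int
  unify l -> Int ~ n -> Int
  unify l ~ n
  unify Int ~ Int
\r._ : Int -> n -> Int
  unify e -> f -> e ~ Int -> n -> Int
  unify e ~ Int
  unify f -> Int ~ n -> Int
  unify f ~ n
  unify Int ~ Int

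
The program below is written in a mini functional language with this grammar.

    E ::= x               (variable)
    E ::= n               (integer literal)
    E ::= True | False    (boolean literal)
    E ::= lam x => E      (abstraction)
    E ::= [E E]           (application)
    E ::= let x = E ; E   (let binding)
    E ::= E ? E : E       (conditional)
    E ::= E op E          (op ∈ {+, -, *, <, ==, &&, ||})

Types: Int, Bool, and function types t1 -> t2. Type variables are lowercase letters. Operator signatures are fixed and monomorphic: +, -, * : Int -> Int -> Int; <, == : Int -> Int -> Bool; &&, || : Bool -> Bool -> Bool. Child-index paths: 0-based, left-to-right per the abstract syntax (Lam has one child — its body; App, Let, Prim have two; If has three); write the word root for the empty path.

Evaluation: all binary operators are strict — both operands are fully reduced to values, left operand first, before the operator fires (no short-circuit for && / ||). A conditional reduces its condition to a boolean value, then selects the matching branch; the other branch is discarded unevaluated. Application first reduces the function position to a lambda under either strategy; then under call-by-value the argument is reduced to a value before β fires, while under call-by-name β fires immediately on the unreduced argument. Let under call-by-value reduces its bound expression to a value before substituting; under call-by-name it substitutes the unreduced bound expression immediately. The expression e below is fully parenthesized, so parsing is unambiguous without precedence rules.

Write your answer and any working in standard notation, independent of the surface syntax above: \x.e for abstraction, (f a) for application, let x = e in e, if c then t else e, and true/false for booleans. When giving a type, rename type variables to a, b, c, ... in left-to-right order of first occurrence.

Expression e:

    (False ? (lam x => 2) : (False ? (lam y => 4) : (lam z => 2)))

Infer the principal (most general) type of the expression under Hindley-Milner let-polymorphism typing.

Answer: a -> Int

Working:
  unify Bool ~ Bool
\x._ : a -> Int
  unify Bool ~ Bool
\y._ : b -> Int
\z._ : c -> Int
  unify b -> Int ~ c -> Int
  unify b ~ c
  unify Int ~ Int
  unify a -> Int ~ c -> Int
  unify a ~ c
  unify Int ~ Int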